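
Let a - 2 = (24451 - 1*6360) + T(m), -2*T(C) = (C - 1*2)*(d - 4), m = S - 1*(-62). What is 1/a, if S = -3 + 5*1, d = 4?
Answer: 1/18093 ≈ 5.5270e-5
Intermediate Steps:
S = 2 (S = -3 + 5 = 2)
m = 64 (m = 2 - 1*(-62) = 2 + 62 = 64)
T(C) = 0 (T(C) = -(C - 1*2)*(4 - 4)/2 = -(C - 2)*0/2 = -(-2 + C)*0/2 = -½*0 = 0)
a = 18093 (a = 2 + ((24451 - 1*6360) + 0) = 2 + ((24451 - 6360) + 0) = 2 + (18091 + 0) = 2 + 18091 = 18093)
1/a = 1/18093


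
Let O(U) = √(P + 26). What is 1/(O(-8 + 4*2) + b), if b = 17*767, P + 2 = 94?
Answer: 221/2881617 - √118/170015403 ≈ 7.6629e-5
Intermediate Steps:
P = 92 (P = -2 + 94 = 92)
O(U) = √118 (O(U) = √(92 + 26) = √118)
b = 13039
1/(O(-8 + 4*2) + b) = 1/(√118 + 13039) = 1/(13039 + √118)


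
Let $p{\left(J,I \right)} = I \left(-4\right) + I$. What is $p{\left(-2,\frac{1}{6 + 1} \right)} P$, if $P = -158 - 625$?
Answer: $\frac{2349}{7} \approx 335.57$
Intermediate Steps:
$P = -783$ ($P = -158 - 625 = -783$)
$p{\left(J,I \right)} = - 3 I$ ($p{\left(J,I \right)} = - 4 I + I = - 3 I$)
$p{\left(-2,\frac{1}{6 + 1} \right)} P = - \frac{3}{6 + 1} \left(-783\right) = - \frac{3}{7} \left(-783\right) = \left(-3\right) \frac{1}{7} \left(-783\right) = \left(- \frac{3}{7}\right) \left(-783\right) = \frac{2349}{7}$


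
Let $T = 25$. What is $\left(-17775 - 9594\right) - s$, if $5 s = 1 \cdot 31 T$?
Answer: $-27524$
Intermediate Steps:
$s = 155$ ($s = \frac{1 \cdot 31 \cdot 25}{5} = \frac{31 \cdot 25}{5} = \frac{1}{5} \cdot 775 = 155$)
$\left(-17775 - 9594\right) - s = \left(-17775 - 9594\right) - 155 = -27369 - 155 = -27524$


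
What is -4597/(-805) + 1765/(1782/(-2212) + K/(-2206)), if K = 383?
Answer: -863899272433/480815230 ≈ -1796.7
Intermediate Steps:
-4597/(-805) + 1765/(1782/(-2212) + K/(-2206)) = -4597/(-805) + 1765/(1782/(-2212) + 383/(-2206)) = -4597*(-1/805) + 1765/(1782*(-1/2212) + 383*(-1/2206)) = 4597/805 + 1765/(-891/1106 - 383/2206) = 4597/805 + 1765/(-597286/609959) = 4597/805 + 1765*(-609959/597286) = 4597/805 - 1076577635/597286 = -863899272433/480815230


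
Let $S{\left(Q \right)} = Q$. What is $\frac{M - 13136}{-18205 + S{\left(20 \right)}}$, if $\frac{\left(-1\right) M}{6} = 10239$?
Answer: $\frac{14914}{3637} \approx 4.1006$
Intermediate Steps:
$M = -61434$ ($M = \left(-6\right) 10239 = -61434$)
$\frac{M - 13136}{-18205 + S{\left(20 \right)}} = \frac{-61434 - 13136}{-18205 + 20} = - \frac{74570}{-18185} = \left(-74570\right) \left(- \frac{1}{18185}\right) = \frac{14914}{3637}$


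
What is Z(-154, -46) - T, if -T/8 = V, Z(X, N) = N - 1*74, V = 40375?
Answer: 322880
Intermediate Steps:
Z(X, N) = -74 + N (Z(X, N) = N - 74 = -74 + N)
T = -323000 (T = -8*40375 = -323000)
Z(-154, -46) - T = (-74 - 46) - 1*(-323000) = -120 + 323000 = 322880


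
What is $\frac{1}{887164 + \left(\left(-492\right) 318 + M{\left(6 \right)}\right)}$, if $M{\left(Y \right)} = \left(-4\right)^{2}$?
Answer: $\frac{1}{730724} \approx 1.3685 \cdot 10^{-6}$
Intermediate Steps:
$M{\left(Y \right)} = 16$
$\frac{1}{887164 + \left(\left(-492\right) 318 + M{\left(6 \right)}\right)} = \frac{1}{887164 + \left(\left(-492\right) 318 + 16\right)} = \frac{1}{887164 + \left(-156456 + 16\right)} = \frac{1}{887164 - 156440} = \frac{1}{730724}$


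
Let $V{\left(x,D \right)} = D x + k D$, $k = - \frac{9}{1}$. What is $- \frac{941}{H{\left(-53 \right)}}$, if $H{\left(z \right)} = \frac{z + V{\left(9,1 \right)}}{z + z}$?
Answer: $-1882$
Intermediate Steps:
$k = -9$ ($k = \left(-9\right) 1 = -9$)
$V{\left(x,D \right)} = - 9 D + D x$ ($V{\left(x,D \right)} = D x - 9 D = - 9 D + D x$)
$H{\left(z \right)} = \frac{1}{2}$ ($H{\left(z \right)} = \frac{z + 1 \left(-9 + 9\right)}{z + z} = \frac{z + 1 \cdot 0}{2 z} = \left(z + 0\right) \frac{1}{2 z} = z \frac{1}{2 z} = \frac{1}{2}$)
$- \frac{941}{H{\left(-53 \right)}} = - 941 \frac{1}{\frac{1}{2}} = \left(-941\right) 2 = -1882$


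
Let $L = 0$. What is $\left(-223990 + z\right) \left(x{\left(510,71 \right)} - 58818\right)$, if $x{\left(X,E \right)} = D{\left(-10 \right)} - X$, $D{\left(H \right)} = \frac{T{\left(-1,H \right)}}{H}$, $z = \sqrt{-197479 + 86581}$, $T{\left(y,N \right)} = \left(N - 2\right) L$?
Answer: $13288878720 - 177984 i \sqrt{12322} \approx 1.3289 \cdot 10^{10} - 1.9757 \cdot 10^{7} i$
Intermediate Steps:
$T{\left(y,N \right)} = 0$ ($T{\left(y,N \right)} = \left(N - 2\right) 0 = \left(-2 + N\right) 0 = 0$)
$z = 3 i \sqrt{12322}$ ($z = \sqrt{-110898} = 3 i \sqrt{12322} \approx 333.01 i$)
$D{\left(H \right)} = 0$ ($D{\left(H \right)} = \frac{0}{H} = 0$)
$x{\left(X,E \right)} = - X$ ($x{\left(X,E \right)} = 0 - X = - X$)
$\left(-223990 + z\right) \left(x{\left(510,71 \right)} - 58818\right) = \left(-223990 + 3 i \sqrt{12322}\right) \left(\left(-1\right) 510 - 58818\right) = \left(-223990 + 3 i \sqrt{12322}\right) \left(-510 - 58818\right) = \left(-223990 + 3 i \sqrt{12322}\right) \left(-59328\right) = 13288878720 - 177984 i \sqrt{12322}$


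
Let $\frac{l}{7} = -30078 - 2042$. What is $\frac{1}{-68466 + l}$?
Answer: $- \frac{1}{293306} \approx -3.4094 \cdot 10^{-6}$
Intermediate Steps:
$l = -224840$ ($l = 7 \left(-30078 - 2042\right) = 7 \left(-32120\right) = -224840$)
$\frac{1}{-68466 + l} = \frac{1}{-68466 - 224840} = \frac{1}{-293306} = - \frac{1}{293306}$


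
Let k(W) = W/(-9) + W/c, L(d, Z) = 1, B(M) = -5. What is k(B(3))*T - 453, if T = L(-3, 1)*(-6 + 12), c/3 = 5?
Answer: -1355/3 ≈ -451.67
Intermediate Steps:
c = 15 (c = 3*5 = 15)
k(W) = -2*W/45 (k(W) = W/(-9) + W/15 = W*(-⅑) + W*(1/15) = -W/9 + W/15 = -2*W/45)
T = 6 (T = 1*(-6 + 12) = 1*6 = 6)
k(B(3))*T - 453 = -2/45*(-5)*6 - 453 = (2/9)*6 - 453 = 4/3 - 453 = -1355/3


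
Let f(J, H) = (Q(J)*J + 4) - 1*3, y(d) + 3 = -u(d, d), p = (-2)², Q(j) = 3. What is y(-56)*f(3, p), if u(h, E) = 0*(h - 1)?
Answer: -30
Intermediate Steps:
u(h, E) = 0 (u(h, E) = 0*(-1 + h) = 0)
p = 4
y(d) = -3 (y(d) = -3 - 1*0 = -3 + 0 = -3)
f(J, H) = 1 + 3*J (f(J, H) = (3*J + 4) - 1*3 = (4 + 3*J) - 3 = 1 + 3*J)
y(-56)*f(3, p) = -3*(1 + 3*3) = -3*(1 + 9) = -3*10 = -30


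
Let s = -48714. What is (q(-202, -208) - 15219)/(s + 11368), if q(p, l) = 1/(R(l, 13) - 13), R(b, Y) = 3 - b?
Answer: 3013361/7394508 ≈ 0.40751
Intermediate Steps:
q(p, l) = 1/(-10 - l) (q(p, l) = 1/((3 - l) - 13) = 1/(-10 - l))
(q(-202, -208) - 15219)/(s + 11368) = (-1/(10 - 208) - 15219)/(-48714 + 11368) = (-1/(-198) - 15219)/(-37346) = (-1*(-1/198) - 15219)*(-1/37346) = (1/198 - 15219)*(-1/37346) = -3013361/198*(-1/37346) = 3013361/7394508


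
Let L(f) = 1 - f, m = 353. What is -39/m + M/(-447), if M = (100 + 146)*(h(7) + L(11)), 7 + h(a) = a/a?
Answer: 457325/52597 ≈ 8.6949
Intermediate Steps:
h(a) = -6 (h(a) = -7 + a/a = -7 + 1 = -6)
M = -3936 (M = (100 + 146)*(-6 + (1 - 1*11)) = 246*(-6 + (1 - 11)) = 246*(-6 - 10) = 246*(-16) = -3936)
-39/m + M/(-447) = -39/353 - 3936/(-447) = -39*1/353 - 3936*(-1/447) = -39/353 + 1312/149 = 457325/52597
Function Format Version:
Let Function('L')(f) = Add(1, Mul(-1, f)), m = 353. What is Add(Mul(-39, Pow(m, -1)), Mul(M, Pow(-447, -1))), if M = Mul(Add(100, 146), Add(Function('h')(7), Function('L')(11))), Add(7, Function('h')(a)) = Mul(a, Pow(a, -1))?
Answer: Rational(457325, 52597) ≈ 8.6949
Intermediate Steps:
Function('h')(a) = -6 (Function('h')(a) = Add(-7, Mul(a, Pow(a, -1))) = Add(-7, 1) = -6)
M = -3936 (M = Mul(Add(100, 146), Add(-6, Add(1, Mul(-1, 11)))) = Mul(246, Add(-6, Add(1, -11))) = Mul(246, Add(-6, -10)) = Mul(246, -16) = -3936)
Add(Mul(-39, Pow(m, -1)), Mul(M, Pow(-447, -1))) = Add(Mul(-39, Pow(353, -1)), Mul(-3936, Pow(-447, -1))) = Add(Mul(-39, Rational(1, 353)), Mul(-3936, Rational(-1, 447))) = Add(Rational(-39, 353), Rational(1312, 149)) = Rational(457325, 52597)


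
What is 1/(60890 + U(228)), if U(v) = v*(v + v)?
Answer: 1/164858 ≈ 6.0658e-6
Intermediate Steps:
U(v) = 2*v² (U(v) = v*(2*v) = 2*v²)
1/(60890 + U(228)) = 1/(60890 + 2*228²) = 1/(60890 + 2*51984) = 1/(60890 + 103968) = 1/164858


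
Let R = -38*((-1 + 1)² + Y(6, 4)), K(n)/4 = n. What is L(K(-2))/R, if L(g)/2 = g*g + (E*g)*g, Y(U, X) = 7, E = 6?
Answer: -64/19 ≈ -3.3684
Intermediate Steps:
K(n) = 4*n
L(g) = 14*g² (L(g) = 2*(g*g + (6*g)*g) = 2*(g² + 6*g²) = 2*(7*g²) = 14*g²)
R = -266 (R = -38*((-1 + 1)² + 7) = -38*(0² + 7) = -38*(0 + 7) = -38*7 = -266)
L(K(-2))/R = (14*(4*(-2))²)/(-266) = (14*(-8)²)*(-1/266) = (14*64)*(-1/266) = 896*(-1/266) = -64/19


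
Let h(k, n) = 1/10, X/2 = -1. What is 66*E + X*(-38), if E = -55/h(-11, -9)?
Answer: -36224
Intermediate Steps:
X = -2 (X = 2*(-1) = -2)
h(k, n) = 1/10
E = -550 (E = -55/1/10 = -55*10 = -550)
66*E + X*(-38) = 66*(-550) - 2*(-38) = -36300 + 76 = -36224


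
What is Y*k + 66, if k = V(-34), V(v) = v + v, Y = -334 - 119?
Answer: 30870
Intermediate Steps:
Y = -453
V(v) = 2*v
k = -68 (k = 2*(-34) = -68)
Y*k + 66 = -453*(-68) + 66 = 30804 + 66 = 30870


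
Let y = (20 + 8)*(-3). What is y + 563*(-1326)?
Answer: -746622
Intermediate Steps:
y = -84 (y = 28*(-3) = -84)
y + 563*(-1326) = -84 + 563*(-1326) = -84 - 746538 = -746622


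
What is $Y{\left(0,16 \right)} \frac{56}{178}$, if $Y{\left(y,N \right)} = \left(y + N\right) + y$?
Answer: $\frac{448}{89} \approx 5.0337$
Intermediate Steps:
$Y{\left(y,N \right)} = N + 2 y$ ($Y{\left(y,N \right)} = \left(N + y\right) + y = N + 2 y$)
$Y{\left(0,16 \right)} \frac{56}{178} = \left(16 + 2 \cdot 0\right) \frac{56}{178} = \left(16 + 0\right) 56 \cdot \frac{1}{178} = 16 \cdot \frac{28}{89} = \frac{448}{89}$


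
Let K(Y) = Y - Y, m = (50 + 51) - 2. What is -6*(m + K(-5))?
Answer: -594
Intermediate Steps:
m = 99 (m = 101 - 2 = 99)
K(Y) = 0
-6*(m + K(-5)) = -6*(99 + 0) = -6*99 = -594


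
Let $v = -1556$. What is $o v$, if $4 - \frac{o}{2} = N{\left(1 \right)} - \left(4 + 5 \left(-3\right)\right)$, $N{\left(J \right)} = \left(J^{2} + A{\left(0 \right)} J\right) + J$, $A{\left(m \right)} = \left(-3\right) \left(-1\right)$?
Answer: $37344$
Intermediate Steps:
$A{\left(m \right)} = 3$
$N{\left(J \right)} = J^{2} + 4 J$ ($N{\left(J \right)} = \left(J^{2} + 3 J\right) + J = J^{2} + 4 J$)
$o = -24$ ($o = 8 - 2 \left(1 \left(4 + 1\right) - \left(4 + 5 \left(-3\right)\right)\right) = 8 - 2 \left(1 \cdot 5 - \left(4 - 15\right)\right) = 8 - 2 \left(5 - -11\right) = 8 - 2 \left(5 + 11\right) = 8 - 32 = -24$)
$o v = \left(-24\right) \left(-1556\right) = 37344$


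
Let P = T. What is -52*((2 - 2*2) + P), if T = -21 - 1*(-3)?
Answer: 1040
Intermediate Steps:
T = -18 (T = -21 + 3 = -18)
P = -18
-52*((2 - 2*2) + P) = -52*((2 - 2*2) - 18) = -52*((2 - 4) - 18) = -52*(-2 - 18) = -52*(-20) = 1040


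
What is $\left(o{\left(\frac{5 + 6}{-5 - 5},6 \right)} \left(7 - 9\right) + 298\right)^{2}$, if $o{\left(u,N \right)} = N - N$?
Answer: $88804$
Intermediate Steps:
$o{\left(u,N \right)} = 0$
$\left(o{\left(\frac{5 + 6}{-5 - 5},6 \right)} \left(7 - 9\right) + 298\right)^{2} = \left(0 \left(7 - 9\right) + 298\right)^{2} = \left(0 \left(-2\right) + 298\right)^{2} = \left(0 + 298\right)^{2} = 298^{2} = 88804$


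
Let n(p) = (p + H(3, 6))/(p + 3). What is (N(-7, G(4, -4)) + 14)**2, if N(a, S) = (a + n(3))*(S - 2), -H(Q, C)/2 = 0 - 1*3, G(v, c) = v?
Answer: 9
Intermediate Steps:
H(Q, C) = 6 (H(Q, C) = -2*(0 - 1*3) = -2*(0 - 3) = -2*(-3) = 6)
n(p) = (6 + p)/(3 + p) (n(p) = (p + 6)/(p + 3) = (6 + p)/(3 + p))
N(a, S) = (-2 + S)*(3/2 + a) (N(a, S) = (a + (6 + 3)/(3 + 3))*(S - 2) = (a + 9/6)*(-2 + S) = (a + (1/6)*9)*(-2 + S) = (a + 3/2)*(-2 + S) = (3/2 + a)*(-2 + S) = (-2 + S)*(3/2 + a))
(N(-7, G(4, -4)) + 14)**2 = ((-3 - 2*(-7) + (3/2)*4 + 4*(-7)) + 14)**2 = ((-3 + 14 + 6 - 28) + 14)**2 = (-11 + 14)**2 = 3**2 = 9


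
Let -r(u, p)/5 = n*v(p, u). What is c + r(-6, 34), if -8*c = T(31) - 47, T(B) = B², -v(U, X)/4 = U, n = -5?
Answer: -14057/4 ≈ -3514.3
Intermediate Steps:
v(U, X) = -4*U
r(u, p) = -100*p (r(u, p) = -(-25)*(-4*p) = -100*p)
c = -457/4 (c = -(31² - 47)/8 = -(961 - 47)/8 = -⅛*914 = -457/4 ≈ -114.25)
c + r(-6, 34) = -457/4 - 100*34 = -457/4 - 3400 = -14057/4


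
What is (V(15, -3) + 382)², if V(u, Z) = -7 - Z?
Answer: 142884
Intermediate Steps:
(V(15, -3) + 382)² = ((-7 - 1*(-3)) + 382)² = ((-7 + 3) + 382)² = (-4 + 382)² = 378² = 142884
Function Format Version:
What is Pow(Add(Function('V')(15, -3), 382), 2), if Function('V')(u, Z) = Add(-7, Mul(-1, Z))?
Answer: 142884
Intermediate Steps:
Pow(Add(Function('V')(15, -3), 382), 2) = Pow(Add(Add(-7, Mul(-1, -3)), 382), 2) = Pow(Add(Add(-7, 3), 382), 2) = Pow(Add(-4, 382), 2) = Pow(378, 2) = 142884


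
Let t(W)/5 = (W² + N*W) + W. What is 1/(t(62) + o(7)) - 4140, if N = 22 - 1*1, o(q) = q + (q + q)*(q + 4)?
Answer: -108472139/26201 ≈ -4140.0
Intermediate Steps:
o(q) = q + 2*q*(4 + q) (o(q) = q + (2*q)*(4 + q) = q + 2*q*(4 + q))
N = 21 (N = 22 - 1 = 21)
t(W) = 5*W² + 110*W (t(W) = 5*((W² + 21*W) + W) = 5*(W² + 22*W) = 5*W² + 110*W)
1/(t(62) + o(7)) - 4140 = 1/(5*62*(22 + 62) + 7*(9 + 2*7)) - 4140 = 1/(5*62*84 + 7*(9 + 14)) - 4140 = 1/(26040 + 7*23) - 4140 = 1/(26040 + 161) - 4140 = 1/26201 - 4140 = -108472139/26201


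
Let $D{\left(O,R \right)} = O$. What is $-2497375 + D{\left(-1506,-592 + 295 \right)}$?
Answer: $-2498881$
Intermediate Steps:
$-2497375 + D{\left(-1506,-592 + 295 \right)} = -2497375 - 1506 = -2498881$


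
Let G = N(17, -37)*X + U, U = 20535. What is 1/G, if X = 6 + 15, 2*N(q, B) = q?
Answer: 2/41427 ≈ 4.8278e-5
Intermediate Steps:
N(q, B) = q/2
X = 21
G = 41427/2 (G = ((½)*17)*21 + 20535 = (17/2)*21 + 20535 = 357/2 + 20535 = 41427/2 ≈ 20714.)
1/G = 1/(41427/2) = 2/41427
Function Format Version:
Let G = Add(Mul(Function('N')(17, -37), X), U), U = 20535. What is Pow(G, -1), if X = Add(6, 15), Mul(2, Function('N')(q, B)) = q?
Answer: Rational(2, 41427) ≈ 4.8278e-5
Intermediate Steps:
Function('N')(q, B) = Mul(Rational(1, 2), q)
X = 21
G = Rational(41427, 2) (G = Add(Mul(Mul(Rational(1, 2), 17), 21), 20535) = Add(Mul(Rational(17, 2), 21), 20535) = Add(Rational(357, 2), 20535) = Rational(41427, 2) ≈ 20714.)
Pow(G, -1) = Pow(Rational(41427, 2), -1) = Rational(2, 41427)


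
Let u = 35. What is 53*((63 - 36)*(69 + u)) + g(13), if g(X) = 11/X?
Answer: 1934723/13 ≈ 1.4882e+5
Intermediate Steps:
53*((63 - 36)*(69 + u)) + g(13) = 53*((63 - 36)*(69 + 35)) + 11/13 = 53*(27*104) + 11*(1/13) = 53*2808 + 11/13 = 148824 + 11/13 = 1934723/13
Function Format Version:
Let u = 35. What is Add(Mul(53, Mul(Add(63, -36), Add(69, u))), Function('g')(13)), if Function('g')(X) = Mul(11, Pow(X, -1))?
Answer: Rational(1934723, 13) ≈ 1.4882e+5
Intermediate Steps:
Add(Mul(53, Mul(Add(63, -36), Add(69, u))), Function('g')(13)) = Add(Mul(53, Mul(Add(63, -36), Add(69, 35))), Mul(11, Pow(13, -1))) = Add(Mul(53, Mul(27, 104)), Mul(11, Rational(1, 13))) = Add(Mul(53, 2808), Rational(11, 13)) = Add(148824, Rational(11, 13)) = Rational(1934723, 13)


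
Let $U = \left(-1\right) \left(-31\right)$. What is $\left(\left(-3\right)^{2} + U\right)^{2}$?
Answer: $1600$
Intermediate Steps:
$U = 31$
$\left(\left(-3\right)^{2} + U\right)^{2} = \left(\left(-3\right)^{2} + 31\right)^{2} = \left(9 + 31\right)^{2} = 40^{2} = 1600$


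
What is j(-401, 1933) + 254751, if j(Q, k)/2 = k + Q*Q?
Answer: 580219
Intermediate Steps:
j(Q, k) = 2*k + 2*Q² (j(Q, k) = 2*(k + Q*Q) = 2*(k + Q²) = 2*k + 2*Q²)
j(-401, 1933) + 254751 = (2*1933 + 2*(-401)²) + 254751 = (3866 + 2*160801) + 254751 = (3866 + 321602) + 254751 = 325468 + 254751 = 580219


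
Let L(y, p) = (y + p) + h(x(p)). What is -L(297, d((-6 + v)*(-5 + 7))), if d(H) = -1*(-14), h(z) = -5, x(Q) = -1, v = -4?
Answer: -306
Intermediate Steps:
d(H) = 14
L(y, p) = -5 + p + y (L(y, p) = (y + p) - 5 = (p + y) - 5 = -5 + p + y)
-L(297, d((-6 + v)*(-5 + 7))) = -(-5 + 14 + 297) = -1*306 = -306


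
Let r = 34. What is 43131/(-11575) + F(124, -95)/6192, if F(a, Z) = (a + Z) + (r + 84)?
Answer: -88455209/23890800 ≈ -3.7025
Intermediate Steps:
F(a, Z) = 118 + Z + a (F(a, Z) = (a + Z) + (34 + 84) = (Z + a) + 118 = 118 + Z + a)
43131/(-11575) + F(124, -95)/6192 = 43131/(-11575) + (118 - 95 + 124)/6192 = 43131*(-1/11575) + 147*(1/6192) = -43131/11575 + 49/2064 = -88455209/23890800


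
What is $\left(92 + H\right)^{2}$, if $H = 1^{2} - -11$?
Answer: $10816$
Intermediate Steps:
$H = 12$ ($H = 1 + 11 = 12$)
$\left(92 + H\right)^{2} = \left(92 + 12\right)^{2} = 104^{2} = 10816$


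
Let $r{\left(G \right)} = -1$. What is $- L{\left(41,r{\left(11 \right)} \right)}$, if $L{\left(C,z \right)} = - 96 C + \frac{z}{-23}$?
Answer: $\frac{90527}{23} \approx 3936.0$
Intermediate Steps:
$L{\left(C,z \right)} = - 96 C - \frac{z}{23}$ ($L{\left(C,z \right)} = - 96 C + z \left(- \frac{1}{23}\right) = - 96 C - \frac{z}{23}$)
$- L{\left(41,r{\left(11 \right)} \right)} = - (\left(-96\right) 41 - - \frac{1}{23}) = - (-3936 + \frac{1}{23}) = \left(-1\right) \left(- \frac{90527}{23}\right) = \frac{90527}{23}$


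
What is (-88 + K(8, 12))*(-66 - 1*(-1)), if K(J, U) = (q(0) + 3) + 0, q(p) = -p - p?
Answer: 5525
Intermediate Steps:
q(p) = -2*p
K(J, U) = 3 (K(J, U) = (-2*0 + 3) + 0 = (0 + 3) + 0 = 3 + 0 = 3)
(-88 + K(8, 12))*(-66 - 1*(-1)) = (-88 + 3)*(-66 - 1*(-1)) = -85*(-66 + 1) = -85*(-65) = 5525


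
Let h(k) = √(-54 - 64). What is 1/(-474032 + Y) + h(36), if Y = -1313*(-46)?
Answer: -1/413634 + I*√118 ≈ -2.4176e-6 + 10.863*I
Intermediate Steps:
Y = 60398
h(k) = I*√118 (h(k) = √(-118) = I*√118)
1/(-474032 + Y) + h(36) = 1/(-474032 + 60398) + I*√118 = 1/(-413634) + I*√118 = -1/413634 + I*√118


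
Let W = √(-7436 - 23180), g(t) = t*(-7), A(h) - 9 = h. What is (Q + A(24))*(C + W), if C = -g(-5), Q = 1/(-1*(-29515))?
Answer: -6817972/5903 + 1947992*I*√7654/29515 ≈ -1155.0 + 5774.2*I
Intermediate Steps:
A(h) = 9 + h
g(t) = -7*t
Q = 1/29515 ≈ 3.3881e-5
C = -35 (C = -(-7)*(-5) = -1*35 = -35)
W = 2*I*√7654 (W = √(-30616) = 2*I*√7654 ≈ 174.97*I)
(Q + A(24))*(C + W) = (1/29515 + (9 + 24))*(-35 + 2*I*√7654) = (1/29515 + 33)*(-35 + 2*I*√7654) = 973996*(-35 + 2*I*√7654)/29515 = -6817972/5903 + 1947992*I*√7654/29515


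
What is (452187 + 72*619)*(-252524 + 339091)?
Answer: 43002590085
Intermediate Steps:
(452187 + 72*619)*(-252524 + 339091) = (452187 + 44568)*86567 = 496755*86567 = 43002590085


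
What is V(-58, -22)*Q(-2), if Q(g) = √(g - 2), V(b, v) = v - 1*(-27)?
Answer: 10*I ≈ 10.0*I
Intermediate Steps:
V(b, v) = 27 + v (V(b, v) = v + 27 = 27 + v)
Q(g) = √(-2 + g)
V(-58, -22)*Q(-2) = (27 - 22)*√(-2 - 2) = 5*√(-4) = 5*(2*I) = 10*I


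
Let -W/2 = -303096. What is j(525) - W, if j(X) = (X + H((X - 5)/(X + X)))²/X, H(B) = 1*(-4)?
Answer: -317979359/525 ≈ -6.0568e+5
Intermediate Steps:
W = 606192 (W = -2*(-303096) = 606192)
H(B) = -4
j(X) = (-4 + X)²/X (j(X) = (X - 4)²/X = (-4 + X)²/X)
j(525) - W = (-4 + 525)²/525 - 1*606192 = (1/525)*521² - 606192 = (1/525)*271441 - 606192 = 271441/525 - 606192 = -317979359/525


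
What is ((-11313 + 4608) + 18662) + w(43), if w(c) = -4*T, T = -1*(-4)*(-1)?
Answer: 11973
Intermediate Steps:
T = -4 (T = 4*(-1) = -4)
w(c) = 16 (w(c) = -4*(-4) = 16)
((-11313 + 4608) + 18662) + w(43) = ((-11313 + 4608) + 18662) + 16 = (-6705 + 18662) + 16 = 11957 + 16 = 11973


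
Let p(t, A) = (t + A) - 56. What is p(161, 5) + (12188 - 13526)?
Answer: -1228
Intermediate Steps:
p(t, A) = -56 + A + t (p(t, A) = (A + t) - 56 = -56 + A + t)
p(161, 5) + (12188 - 13526) = (-56 + 5 + 161) + (12188 - 13526) = 110 - 1338 = -1228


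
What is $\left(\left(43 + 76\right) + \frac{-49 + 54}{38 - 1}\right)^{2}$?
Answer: $\frac{19430464}{1369} \approx 14193.0$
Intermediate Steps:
$\left(\left(43 + 76\right) + \frac{-49 + 54}{38 - 1}\right)^{2} = \left(119 + \frac{5}{37}\right)^{2} = \left(\frac{4408}{37}\right)^{2} = \frac{19430464}{1369}$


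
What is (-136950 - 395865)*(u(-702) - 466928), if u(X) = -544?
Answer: 249076093680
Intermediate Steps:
(-136950 - 395865)*(u(-702) - 466928) = (-136950 - 395865)*(-544 - 466928) = -532815*(-467472) = 249076093680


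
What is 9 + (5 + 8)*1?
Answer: 22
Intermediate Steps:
9 + (5 + 8)*1 = 9 + 13*1 = 9 + 13 = 22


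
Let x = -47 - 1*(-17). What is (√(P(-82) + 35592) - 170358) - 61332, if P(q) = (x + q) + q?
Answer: -231690 + √35398 ≈ -2.3150e+5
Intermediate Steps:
x = -30 (x = -47 + 17 = -30)
P(q) = -30 + 2*q (P(q) = (-30 + q) + q = -30 + 2*q)
(√(P(-82) + 35592) - 170358) - 61332 = (√((-30 + 2*(-82)) + 35592) - 170358) - 61332 = (√((-30 - 164) + 35592) - 170358) - 61332 = (√(-194 + 35592) - 170358) - 61332 = (√35398 - 170358) - 61332 = (-170358 + √35398) - 61332 = -231690 + √35398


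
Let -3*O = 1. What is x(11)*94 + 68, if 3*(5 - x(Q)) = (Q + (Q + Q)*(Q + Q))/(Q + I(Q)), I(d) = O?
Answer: -14657/16 ≈ -916.06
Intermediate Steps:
O = -1/3 (O = -1/3*1 = -1/3 ≈ -0.33333)
I(d) = -1/3
x(Q) = 5 - (Q + 4*Q**2)/(3*(-1/3 + Q)) (x(Q) = 5 - (Q + (Q + Q)*(Q + Q))/(3*(Q - 1/3)) = 5 - (Q + (2*Q)*(2*Q))/(3*(-1/3 + Q)) = 5 - (Q + 4*Q**2)/(3*(-1/3 + Q)))
x(11)*94 + 68 = ((-5 - 4*11**2 + 14*11)/(-1 + 3*11))*94 + 68 = ((-5 - 4*121 + 154)/(-1 + 33))*94 + 68 = ((-5 - 484 + 154)/32)*94 + 68 = ((1/32)*(-335))*94 + 68 = -335/32*94 + 68 = -15745/16 + 68 = -14657/16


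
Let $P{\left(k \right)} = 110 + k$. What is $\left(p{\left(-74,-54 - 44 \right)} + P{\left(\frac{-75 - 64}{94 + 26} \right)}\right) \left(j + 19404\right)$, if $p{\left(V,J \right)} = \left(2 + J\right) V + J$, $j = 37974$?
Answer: $\frac{8164707703}{20} \approx 4.0824 \cdot 10^{8}$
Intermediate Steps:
$p{\left(V,J \right)} = J + V \left(2 + J\right)$ ($p{\left(V,J \right)} = V \left(2 + J\right) + J = J + V \left(2 + J\right)$)
$\left(p{\left(-74,-54 - 44 \right)} + P{\left(\frac{-75 - 64}{94 + 26} \right)}\right) \left(j + 19404\right) = \left(\left(\left(-54 - 44\right) + 2 \left(-74\right) + \left(-54 - 44\right) \left(-74\right)\right) + \left(110 + \frac{-75 - 64}{94 + 26}\right)\right) \left(37974 + 19404\right) = \left(\left(-98 - 148 - -7252\right) + \left(110 - \frac{139}{120}\right)\right) 57378 = \left(\left(-98 - 148 + 7252\right) + \left(110 - \frac{139}{120}\right)\right) 57378 = \left(7006 + \left(110 - \frac{139}{120}\right)\right) 57378 = \left(7006 + \frac{13061}{120}\right) 57378 = \frac{853781}{120} \cdot 57378 = \frac{8164707703}{20}$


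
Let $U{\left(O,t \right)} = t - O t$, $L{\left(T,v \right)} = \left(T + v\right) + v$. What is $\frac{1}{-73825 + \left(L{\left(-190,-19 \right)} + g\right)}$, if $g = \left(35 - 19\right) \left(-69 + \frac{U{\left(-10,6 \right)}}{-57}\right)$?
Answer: $- \frac{19}{1428335} \approx -1.3302 \cdot 10^{-5}$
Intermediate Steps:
$L{\left(T,v \right)} = T + 2 v$
$U{\left(O,t \right)} = t - O t$
$g = - \frac{21328}{19}$ ($g = \left(35 - 19\right) \left(-69 + \frac{6 \left(1 - -10\right)}{-57}\right) = \left(35 - 19\right) \left(-69 + 6 \left(1 + 10\right) \left(- \frac{1}{57}\right)\right) = 16 \left(-69 + 6 \cdot 11 \left(- \frac{1}{57}\right)\right) = 16 \left(-69 + 66 \left(- \frac{1}{57}\right)\right) = 16 \left(-69 - \frac{22}{19}\right) = 16 \left(- \frac{1333}{19}\right) = - \frac{21328}{19} \approx -1122.5$)
$\frac{1}{-73825 + \left(L{\left(-190,-19 \right)} + g\right)} = \frac{1}{-73825 + \left(\left(-190 + 2 \left(-19\right)\right) - \frac{21328}{19}\right)} = \frac{1}{-73825 - \frac{25660}{19}} = \frac{1}{- \frac{1428335}{19}} = - \frac{19}{1428335}$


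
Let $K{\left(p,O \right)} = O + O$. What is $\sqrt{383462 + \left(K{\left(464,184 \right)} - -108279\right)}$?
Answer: $\sqrt{492109} \approx 701.5$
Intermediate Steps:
$K{\left(p,O \right)} = 2 O$
$\sqrt{383462 + \left(K{\left(464,184 \right)} - -108279\right)} = \sqrt{383462 + \left(2 \cdot 184 - -108279\right)} = \sqrt{383462 + \left(368 + 108279\right)} = \sqrt{383462 + 108647} = \sqrt{492109}$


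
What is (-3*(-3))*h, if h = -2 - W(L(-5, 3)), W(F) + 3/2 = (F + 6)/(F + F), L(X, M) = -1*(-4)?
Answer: -63/4 ≈ -15.750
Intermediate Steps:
L(X, M) = 4
W(F) = -3/2 + (6 + F)/(2*F) (W(F) = -3/2 + (F + 6)/(F + F) = -3/2 + (6 + F)/((2*F)) = -3/2 + (6 + F)*(1/(2*F)) = -3/2 + (6 + F)/(2*F))
h = -7/4 (h = -2 - (3 - 1*4)/4 = -2 - (3 - 4)/4 = -2 - (-1)/4 = -2 - 1*(-¼) = -2 + ¼ = -7/4 ≈ -1.7500)
(-3*(-3))*h = -3*(-3)*(-7/4) = 9*(-7/4) = -63/4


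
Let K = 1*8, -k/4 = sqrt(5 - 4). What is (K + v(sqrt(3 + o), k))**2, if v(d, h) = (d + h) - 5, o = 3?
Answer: (-1 + sqrt(6))**2 ≈ 2.1010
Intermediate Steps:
k = -4 (k = -4*sqrt(5 - 4) = -4*sqrt(1) = -4*1 = -4)
v(d, h) = -5 + d + h
K = 8
(K + v(sqrt(3 + o), k))**2 = (8 + (-5 + sqrt(3 + 3) - 4))**2 = (8 + (-5 + sqrt(6) - 4))**2 = (8 + (-9 + sqrt(6)))**2 = (-1 + sqrt(6))**2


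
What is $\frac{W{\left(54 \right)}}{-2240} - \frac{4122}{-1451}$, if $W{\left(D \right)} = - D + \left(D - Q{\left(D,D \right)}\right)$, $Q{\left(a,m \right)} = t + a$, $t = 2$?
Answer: $\frac{166331}{58040} \approx 2.8658$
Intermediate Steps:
$Q{\left(a,m \right)} = 2 + a$
$W{\left(D \right)} = -2 - D$ ($W{\left(D \right)} = - D + \left(D - \left(2 + D\right)\right) = - D - 2 = -2 - D$)
$\frac{W{\left(54 \right)}}{-2240} - \frac{4122}{-1451} = \frac{-2 - 54}{-2240} - \frac{4122}{-1451} = \left(-2 - 54\right) \left(- \frac{1}{2240}\right) - - \frac{4122}{1451} = \left(-56\right) \left(- \frac{1}{2240}\right) + \frac{4122}{1451} = \frac{1}{40} + \frac{4122}{1451} = \frac{166331}{58040}$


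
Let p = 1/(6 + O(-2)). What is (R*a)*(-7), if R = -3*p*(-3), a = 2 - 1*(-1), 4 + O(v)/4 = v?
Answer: 21/2 ≈ 10.500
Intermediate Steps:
O(v) = -16 + 4*v
a = 3 (a = 2 + 1 = 3)
p = -1/18 (p = 1/(6 + (-16 + 4*(-2))) = 1/(6 + (-16 - 8)) = 1/(6 - 24) = 1/(-18) = -1/18 ≈ -0.055556)
R = -½ (R = -3*(-1/18)*(-3) = (⅙)*(-3) = -½ ≈ -0.50000)
(R*a)*(-7) = -½*3*(-7) = -3/2*(-7) = 21/2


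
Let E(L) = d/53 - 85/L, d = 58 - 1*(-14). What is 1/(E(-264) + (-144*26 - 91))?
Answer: -13992/53635807 ≈ -0.00026087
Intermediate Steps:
d = 72 (d = 58 + 14 = 72)
E(L) = 72/53 - 85/L
1/(E(-264) + (-144*26 - 91)) = 1/((72/53 - 85/(-264)) + (-144*26 - 91)) = 1/((72/53 - 85*(-1/264)) + (-3744 - 91)) = 1/((72/53 + 85/264) - 3835) = 1/(23513/13992 - 3835) = 1/(-53635807/13992) = -13992/53635807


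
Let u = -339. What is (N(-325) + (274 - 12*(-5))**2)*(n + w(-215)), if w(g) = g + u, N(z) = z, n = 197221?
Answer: 21875467077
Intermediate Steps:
w(g) = -339 + g (w(g) = g - 339 = -339 + g)
(N(-325) + (274 - 12*(-5))**2)*(n + w(-215)) = (-325 + (274 - 12*(-5))**2)*(197221 + (-339 - 215)) = (-325 + (274 + 60)**2)*(197221 - 554) = (-325 + 334**2)*196667 = (-325 + 111556)*196667 = 111231*196667 = 21875467077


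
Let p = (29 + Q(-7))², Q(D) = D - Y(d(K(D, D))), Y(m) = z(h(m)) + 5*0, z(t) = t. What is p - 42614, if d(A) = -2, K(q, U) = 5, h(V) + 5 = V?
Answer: -41773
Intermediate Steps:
h(V) = -5 + V
Y(m) = -5 + m (Y(m) = (-5 + m) + 5*0 = (-5 + m) + 0 = -5 + m)
Q(D) = 7 + D (Q(D) = D - (-5 - 2) = D - 1*(-7) = D + 7 = 7 + D)
p = 841 (p = (29 + (7 - 7))² = (29 + 0)² = 29² = 841)
p - 42614 = 841 - 42614 = -41773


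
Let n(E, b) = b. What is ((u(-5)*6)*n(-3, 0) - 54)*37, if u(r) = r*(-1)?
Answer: -1998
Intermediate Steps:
u(r) = -r
((u(-5)*6)*n(-3, 0) - 54)*37 = ((-1*(-5)*6)*0 - 54)*37 = ((5*6)*0 - 54)*37 = (30*0 - 54)*37 = (0 - 54)*37 = -54*37 = -1998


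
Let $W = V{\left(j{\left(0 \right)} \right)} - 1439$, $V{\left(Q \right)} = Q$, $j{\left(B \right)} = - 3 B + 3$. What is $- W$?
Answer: $1436$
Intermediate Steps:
$j{\left(B \right)} = 3 - 3 B$
$W = -1436$ ($W = \left(3 - 0\right) - 1439 = \left(3 + 0\right) - 1439 = 3 - 1439 = -1436$)
$- W = \left(-1\right) \left(-1436\right) = 1436$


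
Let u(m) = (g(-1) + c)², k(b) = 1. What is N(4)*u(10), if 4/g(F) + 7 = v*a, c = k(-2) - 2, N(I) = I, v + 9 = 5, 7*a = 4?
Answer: 34596/4225 ≈ 8.1884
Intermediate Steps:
a = 4/7 (a = (⅐)*4 = 4/7 ≈ 0.57143)
v = -4 (v = -9 + 5 = -4)
c = -1 (c = 1 - 2 = -1)
g(F) = -28/65 (g(F) = 4/(-7 - 4*4/7) = 4/(-7 - 16/7) = 4/(-65/7) = 4*(-7/65) = -28/65)
u(m) = 8649/4225 (u(m) = (-28/65 - 1)² = (-93/65)² = 8649/4225)
N(4)*u(10) = 4*(8649/4225) = 34596/4225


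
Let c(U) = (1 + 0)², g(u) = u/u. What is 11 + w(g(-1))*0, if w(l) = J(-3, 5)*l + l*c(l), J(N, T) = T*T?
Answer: 11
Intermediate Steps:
J(N, T) = T²
g(u) = 1
c(U) = 1 (c(U) = 1² = 1)
w(l) = 26*l (w(l) = 5²*l + l*1 = 25*l + l = 26*l)
11 + w(g(-1))*0 = 11 + (26*1)*0 = 11 + 26*0 = 11 + 0 = 11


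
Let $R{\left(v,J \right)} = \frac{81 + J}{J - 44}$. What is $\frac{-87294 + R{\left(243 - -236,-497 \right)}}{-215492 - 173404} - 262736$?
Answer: $- \frac{27638849330029}{105196368} \approx -2.6274 \cdot 10^{5}$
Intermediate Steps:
$R{\left(v,J \right)} = \frac{81 + J}{-44 + J}$
$\frac{-87294 + R{\left(243 - -236,-497 \right)}}{-215492 - 173404} - 262736 = \frac{-87294 + \frac{81 - 497}{-44 - 497}}{-215492 - 173404} - 262736 = \frac{-87294 + \frac{1}{-541} \left(-416\right)}{-388896} - 262736 = \left(-87294 - - \frac{416}{541}\right) \left(- \frac{1}{388896}\right) - 262736 = \left(-87294 + \frac{416}{541}\right) \left(- \frac{1}{388896}\right) - 262736 = \left(- \frac{47225638}{541}\right) \left(- \frac{1}{388896}\right) - 262736 = \frac{23612819}{105196368} - 262736 = - \frac{27638849330029}{105196368}$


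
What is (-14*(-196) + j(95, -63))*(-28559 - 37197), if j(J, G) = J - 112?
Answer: -179316612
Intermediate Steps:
j(J, G) = -112 + J
(-14*(-196) + j(95, -63))*(-28559 - 37197) = (-14*(-196) + (-112 + 95))*(-28559 - 37197) = (2744 - 17)*(-65756) = 2727*(-65756) = -179316612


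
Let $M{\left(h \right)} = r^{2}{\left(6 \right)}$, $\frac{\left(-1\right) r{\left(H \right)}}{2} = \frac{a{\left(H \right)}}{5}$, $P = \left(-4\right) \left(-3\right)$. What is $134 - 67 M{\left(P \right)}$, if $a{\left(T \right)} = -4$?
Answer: $- \frac{938}{25} \approx -37.52$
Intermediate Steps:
$P = 12$
$r{\left(H \right)} = \frac{8}{5}$ ($r{\left(H \right)} = - 2 \left(- \frac{4}{5}\right) = - 2 \left(\left(-4\right) \frac{1}{5}\right) = \left(-2\right) \left(- \frac{4}{5}\right) = \frac{8}{5}$)
$M{\left(h \right)} = \frac{64}{25}$ ($M{\left(h \right)} = \left(\frac{8}{5}\right)^{2} = \frac{64}{25}$)
$134 - 67 M{\left(P \right)} = 134 - \frac{4288}{25} = - \frac{938}{25}$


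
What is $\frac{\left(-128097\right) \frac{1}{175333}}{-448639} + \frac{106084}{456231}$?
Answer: $\frac{8344755493874515}{35887687877104797} \approx 0.23252$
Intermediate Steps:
$\frac{\left(-128097\right) \frac{1}{175333}}{-448639} + \frac{106084}{456231} = \left(-128097\right) \frac{1}{175333} \left(- \frac{1}{448639}\right) + 106084 \cdot \frac{1}{456231} = \left(- \frac{128097}{175333}\right) \left(- \frac{1}{448639}\right) + \frac{106084}{456231} = \frac{128097}{78661221787} + \frac{106084}{456231} = \frac{8344755493874515}{35887687877104797}$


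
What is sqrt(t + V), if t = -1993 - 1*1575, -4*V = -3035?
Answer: I*sqrt(11237)/2 ≈ 53.002*I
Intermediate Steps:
V = 3035/4 (V = -1/4*(-3035) = 3035/4 ≈ 758.75)
t = -3568 (t = -1993 - 1575 = -3568)
sqrt(t + V) = sqrt(-3568 + 3035/4) = sqrt(-11237/4) = I*sqrt(11237)/2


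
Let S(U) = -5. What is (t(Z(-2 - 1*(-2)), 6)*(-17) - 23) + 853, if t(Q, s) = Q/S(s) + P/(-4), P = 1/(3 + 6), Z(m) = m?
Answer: 29897/36 ≈ 830.47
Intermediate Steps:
P = ⅑ (P = 1/9 = ⅑ ≈ 0.11111)
t(Q, s) = -1/36 - Q/5 (t(Q, s) = Q/(-5) + (⅑)/(-4) = Q*(-⅕) + (⅑)*(-¼) = -Q/5 - 1/36 = -1/36 - Q/5)
(t(Z(-2 - 1*(-2)), 6)*(-17) - 23) + 853 = ((-1/36 - (-2 - 1*(-2))/5)*(-17) - 23) + 853 = ((-1/36 - (-2 + 2)/5)*(-17) - 23) + 853 = ((-1/36 - ⅕*0)*(-17) - 23) + 853 = ((-1/36 + 0)*(-17) - 23) + 853 = (-1/36*(-17) - 23) + 853 = (17/36 - 23) + 853 = -811/36 + 853 = 29897/36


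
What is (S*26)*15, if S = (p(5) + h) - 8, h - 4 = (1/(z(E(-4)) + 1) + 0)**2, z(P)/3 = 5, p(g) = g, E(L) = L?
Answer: 50115/128 ≈ 391.52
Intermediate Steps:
z(P) = 15 (z(P) = 3*5 = 15)
h = 1025/256 (h = 4 + (1/(15 + 1) + 0)**2 = 4 + (1/16 + 0)**2 = 4 + (1/16)**2 = 4 + 1/256 = 1025/256 ≈ 4.0039)
S = 257/256 (S = (5 + 1025/256) - 8 = 2305/256 - 8 = 257/256 ≈ 1.0039)
(S*26)*15 = ((257/256)*26)*15 = (3341/128)*15 = 50115/128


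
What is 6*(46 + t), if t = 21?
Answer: 402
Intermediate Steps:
6*(46 + t) = 6*(46 + 21) = 6*67 = 402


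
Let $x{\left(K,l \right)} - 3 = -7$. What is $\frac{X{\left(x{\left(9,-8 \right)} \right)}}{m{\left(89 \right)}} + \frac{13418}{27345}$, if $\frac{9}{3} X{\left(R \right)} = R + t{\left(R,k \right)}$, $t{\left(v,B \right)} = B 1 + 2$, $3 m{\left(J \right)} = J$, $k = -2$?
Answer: $\frac{1084822}{2433705} \approx 0.44575$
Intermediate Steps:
$x{\left(K,l \right)} = -4$ ($x{\left(K,l \right)} = 3 - 7 = -4$)
$m{\left(J \right)} = \frac{J}{3}$
$t{\left(v,B \right)} = 2 + B$ ($t{\left(v,B \right)} = B + 2 = 2 + B$)
$X{\left(R \right)} = \frac{R}{3}$ ($X{\left(R \right)} = \frac{R + \left(2 - 2\right)}{3} = \frac{R + 0}{3} = \frac{R}{3}$)
$\frac{X{\left(x{\left(9,-8 \right)} \right)}}{m{\left(89 \right)}} + \frac{13418}{27345} = \frac{\frac{1}{3} \left(-4\right)}{\frac{1}{3} \cdot 89} + \frac{13418}{27345} = - \frac{4}{3 \cdot \frac{89}{3}} + 13418 \cdot \frac{1}{27345} = \left(- \frac{4}{3}\right) \frac{3}{89} + \frac{13418}{27345} = - \frac{4}{89} + \frac{13418}{27345} = \frac{1084822}{2433705}$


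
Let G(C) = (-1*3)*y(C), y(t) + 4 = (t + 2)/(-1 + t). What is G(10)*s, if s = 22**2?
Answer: 3872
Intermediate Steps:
s = 484
y(t) = -4 + (2 + t)/(-1 + t) (y(t) = -4 + (t + 2)/(-1 + t) = -4 + (2 + t)/(-1 + t))
G(C) = -9*(2 - C)/(-1 + C) (G(C) = (-1*3)*(3*(2 - C)/(-1 + C)) = -9*(2 - C)/(-1 + C))
G(10)*s = (9*(-2 + 10)/(-1 + 10))*484 = (9*8/9)*484 = (9*(1/9)*8)*484 = 8*484 = 3872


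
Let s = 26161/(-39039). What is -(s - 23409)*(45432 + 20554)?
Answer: 60303952930432/39039 ≈ 1.5447e+9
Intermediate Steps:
s = -26161/39039 (s = 26161*(-1/39039) = -26161/39039 ≈ -0.67013)
-(s - 23409)*(45432 + 20554) = -(-26161/39039 - 23409)*(45432 + 20554) = -(-913890112)*65986/39039 = -1*(-60303952930432/39039) = 60303952930432/39039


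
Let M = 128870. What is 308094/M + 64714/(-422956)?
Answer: 30492628171/13626584930 ≈ 2.2377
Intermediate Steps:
308094/M + 64714/(-422956) = 308094/128870 + 64714/(-422956) = 308094*(1/128870) + 64714*(-1/422956) = 154047/64435 - 32357/211478 = 30492628171/13626584930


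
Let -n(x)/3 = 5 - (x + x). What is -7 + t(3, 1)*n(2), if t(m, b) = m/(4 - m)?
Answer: -16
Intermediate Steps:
n(x) = -15 + 6*x (n(x) = -3*(5 - (x + x)) = -3*(5 - 2*x) = -15 + 6*x)
-7 + t(3, 1)*n(2) = -7 + (-1*3/(-4 + 3))*(-15 + 6*2) = -7 + (-1*3/(-1))*(-15 + 12) = -7 - 1*3*(-1)*(-3) = -7 + 3*(-3) = -7 - 9 = -16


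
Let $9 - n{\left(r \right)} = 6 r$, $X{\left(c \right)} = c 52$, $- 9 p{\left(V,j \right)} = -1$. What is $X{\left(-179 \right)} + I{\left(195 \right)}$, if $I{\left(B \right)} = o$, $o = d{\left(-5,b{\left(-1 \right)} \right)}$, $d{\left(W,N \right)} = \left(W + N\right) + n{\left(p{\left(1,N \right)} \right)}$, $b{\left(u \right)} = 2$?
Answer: $- \frac{27908}{3} \approx -9302.7$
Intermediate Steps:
$p{\left(V,j \right)} = \frac{1}{9}$ ($p{\left(V,j \right)} = \left(- \frac{1}{9}\right) \left(-1\right) = \frac{1}{9}$)
$X{\left(c \right)} = 52 c$
$n{\left(r \right)} = 9 - 6 r$
$d{\left(W,N \right)} = \frac{25}{3} + N + W$ ($d{\left(W,N \right)} = \left(W + N\right) + \left(9 - \frac{2}{3}\right) = \left(N + W\right) + \left(9 - \frac{2}{3}\right) = \left(N + W\right) + \frac{25}{3} = \frac{25}{3} + N + W$)
$o = \frac{16}{3}$ ($o = \frac{25}{3} + 2 - 5 = \frac{16}{3} \approx 5.3333$)
$I{\left(B \right)} = \frac{16}{3}$
$X{\left(-179 \right)} + I{\left(195 \right)} = 52 \left(-179\right) + \frac{16}{3} = -9308 + \frac{16}{3} = - \frac{27908}{3}$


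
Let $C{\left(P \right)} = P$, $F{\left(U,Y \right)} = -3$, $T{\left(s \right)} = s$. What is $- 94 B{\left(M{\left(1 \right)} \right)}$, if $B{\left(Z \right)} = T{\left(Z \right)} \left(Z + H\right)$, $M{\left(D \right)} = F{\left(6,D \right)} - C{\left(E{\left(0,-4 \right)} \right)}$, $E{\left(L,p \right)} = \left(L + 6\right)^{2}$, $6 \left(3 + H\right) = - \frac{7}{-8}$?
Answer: $- \frac{1227499}{8} \approx -1.5344 \cdot 10^{5}$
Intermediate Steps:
$H = - \frac{137}{48}$ ($H = -3 + \frac{\left(-7\right) \frac{1}{-8}}{6} = -3 + \frac{\left(-7\right) \left(- \frac{1}{8}\right)}{6} = -3 + \frac{1}{6} \cdot \frac{7}{8} = -3 + \frac{7}{48} = - \frac{137}{48} \approx -2.8542$)
$E{\left(L,p \right)} = \left(6 + L\right)^{2}$
$M{\left(D \right)} = -39$ ($M{\left(D \right)} = -3 - \left(6 + 0\right)^{2} = -3 - 6^{2} = -3 - 36 = -39$)
$B{\left(Z \right)} = Z \left(- \frac{137}{48} + Z\right)$ ($B{\left(Z \right)} = Z \left(Z - \frac{137}{48}\right) = Z \left(- \frac{137}{48} + Z\right)$)
$- 94 B{\left(M{\left(1 \right)} \right)} = - 94 \cdot \frac{1}{48} \left(-39\right) \left(-137 + 48 \left(-39\right)\right) = - 94 \cdot \frac{1}{48} \left(-39\right) \left(-137 - 1872\right) = - 94 \cdot \frac{1}{48} \left(-39\right) \left(-2009\right) = \left(-94\right) \frac{26117}{16} = - \frac{1227499}{8}$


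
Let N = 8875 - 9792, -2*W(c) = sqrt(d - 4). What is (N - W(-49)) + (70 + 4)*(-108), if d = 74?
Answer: -8909 + sqrt(70)/2 ≈ -8904.8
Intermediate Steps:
W(c) = -sqrt(70)/2 (W(c) = -sqrt(74 - 4)/2 = -sqrt(70)/2)
N = -917
(N - W(-49)) + (70 + 4)*(-108) = (-917 - (-1)*sqrt(70)/2) + (70 + 4)*(-108) = (-917 + sqrt(70)/2) + 74*(-108) = (-917 + sqrt(70)/2) - 7992 = -8909 + sqrt(70)/2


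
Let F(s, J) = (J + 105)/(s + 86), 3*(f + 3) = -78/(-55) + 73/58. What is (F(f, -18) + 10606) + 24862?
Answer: 28476280922/802849 ≈ 35469.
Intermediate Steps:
f = -20171/9570 (f = -3 + (-78/(-55) + 73/58)/3 = -3 + (-78*(-1/55) + 73*(1/58))/3 = -3 + (78/55 + 73/58)/3 = -3 + (1/3)*(8539/3190) = -3 + 8539/9570 = -20171/9570 ≈ -2.1077)
F(s, J) = (105 + J)/(86 + s)
(F(f, -18) + 10606) + 24862 = ((105 - 18)/(86 - 20171/9570) + 10606) + 24862 = (87/(802849/9570) + 10606) + 24862 = ((9570/802849)*87 + 10606) + 24862 = (832590/802849 + 10606) + 24862 = 8515849084/802849 + 24862 = 28476280922/802849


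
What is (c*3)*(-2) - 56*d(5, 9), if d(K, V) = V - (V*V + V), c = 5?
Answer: 4506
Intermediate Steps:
d(K, V) = -V² (d(K, V) = V - (V² + V) = V - (V + V²) = V + (-V - V²) = -V²)
(c*3)*(-2) - 56*d(5, 9) = (5*3)*(-2) - (-56)*9² = 15*(-2) - (-56)*81 = -30 - 56*(-81) = -30 + 4536 = 4506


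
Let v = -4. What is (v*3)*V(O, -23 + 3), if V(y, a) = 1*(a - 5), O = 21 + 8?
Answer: 300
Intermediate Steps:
O = 29
V(y, a) = -5 + a (V(y, a) = 1*(-5 + a) = -5 + a)
(v*3)*V(O, -23 + 3) = (-4*3)*(-5 + (-23 + 3)) = -12*(-5 - 20) = -12*(-25) = 300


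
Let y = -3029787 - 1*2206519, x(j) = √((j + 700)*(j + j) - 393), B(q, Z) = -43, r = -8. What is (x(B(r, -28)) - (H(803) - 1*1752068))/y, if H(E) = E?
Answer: -1751265/5236306 - I*√56895/5236306 ≈ -0.33445 - 4.5553e-5*I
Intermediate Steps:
x(j) = √(-393 + 2*j*(700 + j)) (x(j) = √((700 + j)*(2*j) - 393) = √(2*j*(700 + j) - 393) = √(-393 + 2*j*(700 + j)))
y = -5236306 (y = -3029787 - 2206519 = -5236306)
(x(B(r, -28)) - (H(803) - 1*1752068))/y = (√(-393 + 2*(-43)² + 1400*(-43)) - (803 - 1*1752068))/(-5236306) = (√(-393 + 2*1849 - 60200) - (803 - 1752068))*(-1/5236306) = (√(-393 + 3698 - 60200) - 1*(-1751265))*(-1/5236306) = (√(-56895) + 1751265)*(-1/5236306) = (I*√56895 + 1751265)*(-1/5236306) = (1751265 + I*√56895)*(-1/5236306) = -1751265/5236306 - I*√56895/5236306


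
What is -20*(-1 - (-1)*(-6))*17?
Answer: 2380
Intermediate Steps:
-20*(-1 - (-1)*(-6))*17 = -20*(-1 - 1*6)*17 = -20*(-1 - 6)*17 = -20*(-7)*17 = 140*17 = 2380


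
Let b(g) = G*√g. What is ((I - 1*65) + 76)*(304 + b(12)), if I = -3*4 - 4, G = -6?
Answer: -1520 + 60*√3 ≈ -1416.1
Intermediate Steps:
b(g) = -6*√g
I = -16 (I = -12 - 4 = -16)
((I - 1*65) + 76)*(304 + b(12)) = ((-16 - 1*65) + 76)*(304 - 12*√3) = ((-16 - 65) + 76)*(304 - 12*√3) = (-81 + 76)*(304 - 12*√3) = -5*(304 - 12*√3) = -1520 + 60*√3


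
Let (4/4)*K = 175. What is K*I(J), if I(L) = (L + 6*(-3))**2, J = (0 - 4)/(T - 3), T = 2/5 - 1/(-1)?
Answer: 168175/4 ≈ 42044.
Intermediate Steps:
T = 7/5 (T = 2*(1/5) - 1*(-1) = 2/5 + 1 = 7/5 ≈ 1.4000)
K = 175
J = 5/2 (J = (0 - 4)/(7/5 - 3) = -4/(-8/5) = -4*(-5/8) = 5/2 ≈ 2.5000)
I(L) = (-18 + L)**2 (I(L) = (L - 18)**2 = (-18 + L)**2)
K*I(J) = 175*(-18 + 5/2)**2 = 175*(-31/2)**2 = 175*(961/4) = 168175/4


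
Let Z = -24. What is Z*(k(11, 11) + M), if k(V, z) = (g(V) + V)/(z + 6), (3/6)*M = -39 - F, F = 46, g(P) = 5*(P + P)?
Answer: 66456/17 ≈ 3909.2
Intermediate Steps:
g(P) = 10*P (g(P) = 5*(2*P) = 10*P)
M = -170 (M = 2*(-39 - 1*46) = 2*(-39 - 46) = 2*(-85) = -170)
k(V, z) = 11*V/(6 + z) (k(V, z) = (10*V + V)/(z + 6) = (11*V)/(6 + z) = 11*V/(6 + z))
Z*(k(11, 11) + M) = -24*(11*11/(6 + 11) - 170) = -24*(11*11/17 - 170) = -24*(11*11*(1/17) - 170) = -24*(121/17 - 170) = -24*(-2769/17) = 66456/17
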